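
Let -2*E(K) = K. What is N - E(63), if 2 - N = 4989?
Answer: -9911/2 ≈ -4955.5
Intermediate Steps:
N = -4987 (N = 2 - 1*4989 = 2 - 4989 = -4987)
E(K) = -K/2
N - E(63) = -4987 - (-1)*63/2 = -4987 - 1*(-63/2) = -4987 + 63/2 = -9911/2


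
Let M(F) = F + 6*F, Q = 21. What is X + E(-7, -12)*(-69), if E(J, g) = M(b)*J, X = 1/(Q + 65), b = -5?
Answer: -1453829/86 ≈ -16905.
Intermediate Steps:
X = 1/86 (X = 1/(21 + 65) = 1/86 ≈ 0.011628)
M(F) = 7*F
E(J, g) = -35*J (E(J, g) = (7*(-5))*J = -35*J)
X + E(-7, -12)*(-69) = 1/86 - 35*(-7)*(-69) = 1/86 + 245*(-69) = 1/86 - 16905 = -1453829/86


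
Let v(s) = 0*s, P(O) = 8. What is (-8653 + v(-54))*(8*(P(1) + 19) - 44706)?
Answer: 384971970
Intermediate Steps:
v(s) = 0
(-8653 + v(-54))*(8*(P(1) + 19) - 44706) = (-8653 + 0)*(8*(8 + 19) - 44706) = -8653*(8*27 - 44706) = -8653*(216 - 44706) = -8653*(-44490) = 384971970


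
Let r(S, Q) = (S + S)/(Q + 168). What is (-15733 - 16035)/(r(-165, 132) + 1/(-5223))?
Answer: 1659242640/57463 ≈ 28875.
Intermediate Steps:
r(S, Q) = 2*S/(168 + Q) (r(S, Q) = (2*S)/(168 + Q) = 2*S/(168 + Q))
(-15733 - 16035)/(r(-165, 132) + 1/(-5223)) = (-15733 - 16035)/(2*(-165)/(168 + 132) + 1/(-5223)) = -31768/(2*(-165)/300 - 1/5223) = -31768/(2*(-165)*(1/300) - 1/5223) = -31768/(-11/10 - 1/5223) = -31768/(-57463/52230) = -31768*(-52230/57463) = 1659242640/57463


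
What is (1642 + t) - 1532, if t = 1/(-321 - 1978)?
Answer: 252889/2299 ≈ 110.00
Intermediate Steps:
t = -1/2299 (t = 1/(-2299) = -1/2299 ≈ -0.00043497)
(1642 + t) - 1532 = (1642 - 1/2299) - 1532 = 3774957/2299 - 1532 = 252889/2299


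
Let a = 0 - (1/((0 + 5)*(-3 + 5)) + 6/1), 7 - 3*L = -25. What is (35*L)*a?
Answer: -6832/3 ≈ -2277.3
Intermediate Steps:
L = 32/3 (L = 7/3 - ⅓*(-25) = 7/3 + 25/3 = 32/3 ≈ 10.667)
a = -61/10 (a = 0 - (1/(5*2) + 6*1) = 0 - (1/10 + 6) = 0 - (1*(⅒) + 6) = 0 - (⅒ + 6) = 0 - 1*61/10 = 0 - 61/10 = -61/10 ≈ -6.1000)
(35*L)*a = (35*(32/3))*(-61/10) = (1120/3)*(-61/10) = -6832/3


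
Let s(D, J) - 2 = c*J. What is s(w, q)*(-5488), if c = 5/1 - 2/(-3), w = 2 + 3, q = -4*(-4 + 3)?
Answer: -406112/3 ≈ -1.3537e+5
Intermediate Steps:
q = 4 (q = -4*(-1) = 4)
w = 5
c = 17/3 (c = 5*1 - 2*(-⅓) = 5 + ⅔ = 17/3 ≈ 5.6667)
s(D, J) = 2 + 17*J/3
s(w, q)*(-5488) = (2 + (17/3)*4)*(-5488) = (2 + 68/3)*(-5488) = (74/3)*(-5488) = -406112/3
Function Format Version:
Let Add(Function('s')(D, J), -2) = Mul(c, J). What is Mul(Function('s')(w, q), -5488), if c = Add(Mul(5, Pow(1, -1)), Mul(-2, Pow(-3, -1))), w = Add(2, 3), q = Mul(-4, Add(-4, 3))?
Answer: Rational(-406112, 3) ≈ -1.3537e+5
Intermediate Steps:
q = 4 (q = Mul(-4, -1) = 4)
w = 5
c = Rational(17, 3) (c = Add(Mul(5, 1), Mul(-2, Rational(-1, 3))) = Add(5, Rational(2, 3)) = Rational(17, 3) ≈ 5.6667)
Function('s')(D, J) = Add(2, Mul(Rational(17, 3), J))
Mul(Function('s')(w, q), -5488) = Mul(Add(2, Mul(Rational(17, 3), 4)), -5488) = Mul(Add(2, Rational(68, 3)), -5488) = Mul(Rational(74, 3), -5488) = Rational(-406112, 3)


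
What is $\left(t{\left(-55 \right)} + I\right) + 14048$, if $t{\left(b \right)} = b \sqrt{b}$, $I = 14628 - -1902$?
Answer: $30578 - 55 i \sqrt{55} \approx 30578.0 - 407.89 i$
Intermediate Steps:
$I = 16530$ ($I = 14628 + 1902 = 16530$)
$t{\left(b \right)} = b^{\frac{3}{2}}$
$\left(t{\left(-55 \right)} + I\right) + 14048 = \left(\left(-55\right)^{\frac{3}{2}} + 16530\right) + 14048 = \left(- 55 i \sqrt{55} + 16530\right) + 14048 = \left(16530 - 55 i \sqrt{55}\right) + 14048 = 30578 - 55 i \sqrt{55}$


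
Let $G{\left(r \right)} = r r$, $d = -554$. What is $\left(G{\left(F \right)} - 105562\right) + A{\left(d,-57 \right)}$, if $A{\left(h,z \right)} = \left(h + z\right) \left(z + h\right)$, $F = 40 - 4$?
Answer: $269055$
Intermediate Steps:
$F = 36$ ($F = 40 - 4 = 36$)
$G{\left(r \right)} = r^{2}$
$A{\left(h,z \right)} = \left(h + z\right)^{2}$ ($A{\left(h,z \right)} = \left(h + z\right) \left(h + z\right) = \left(h + z\right)^{2}$)
$\left(G{\left(F \right)} - 105562\right) + A{\left(d,-57 \right)} = \left(36^{2} - 105562\right) + \left(-554 - 57\right)^{2} = \left(1296 - 105562\right) + \left(-611\right)^{2} = -104266 + 373321 = 269055$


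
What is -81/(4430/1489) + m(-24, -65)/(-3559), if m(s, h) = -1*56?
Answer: -428999351/15766370 ≈ -27.210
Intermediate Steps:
m(s, h) = -56
-81/(4430/1489) + m(-24, -65)/(-3559) = -81/(4430/1489) - 56/(-3559) = -81/(4430*(1/1489)) - 56*(-1/3559) = -81/4430/1489 + 56/3559 = -81*1489/4430 + 56/3559 = -120609/4430 + 56/3559 = -428999351/15766370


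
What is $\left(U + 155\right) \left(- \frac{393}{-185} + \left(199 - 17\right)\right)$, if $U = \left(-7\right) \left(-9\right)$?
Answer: $\frac{7425734}{185} \approx 40139.0$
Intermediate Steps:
$U = 63$
$\left(U + 155\right) \left(- \frac{393}{-185} + \left(199 - 17\right)\right) = \left(63 + 155\right) \left(- \frac{393}{-185} + \left(199 - 17\right)\right) = 218 \left(\left(-393\right) \left(- \frac{1}{185}\right) + 182\right) = 218 \left(\frac{393}{185} + 182\right) = 218 \cdot \frac{34063}{185} = \frac{7425734}{185}$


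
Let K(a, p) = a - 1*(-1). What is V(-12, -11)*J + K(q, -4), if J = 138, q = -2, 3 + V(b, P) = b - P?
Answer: -553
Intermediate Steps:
V(b, P) = -3 + b - P (V(b, P) = -3 + (b - P) = -3 + b - P)
K(a, p) = 1 + a (K(a, p) = a + 1 = 1 + a)
V(-12, -11)*J + K(q, -4) = (-3 - 12 - 1*(-11))*138 + (1 - 2) = (-3 - 12 + 11)*138 - 1 = -4*138 - 1 = -552 - 1 = -553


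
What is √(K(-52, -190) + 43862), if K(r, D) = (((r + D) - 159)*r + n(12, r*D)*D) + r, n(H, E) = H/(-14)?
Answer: √3176418/7 ≈ 254.61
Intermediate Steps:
n(H, E) = -H/14 (n(H, E) = H*(-1/14) = -H/14)
K(r, D) = r - 6*D/7 + r*(-159 + D + r) (K(r, D) = (((r + D) - 159)*r + (-1/14*12)*D) + r = (((D + r) - 159)*r - 6*D/7) + r = ((-159 + D + r)*r - 6*D/7) + r = (r*(-159 + D + r) - 6*D/7) + r = (-6*D/7 + r*(-159 + D + r)) + r = r - 6*D/7 + r*(-159 + D + r))
√(K(-52, -190) + 43862) = √(((-52)² - 158*(-52) - 6/7*(-190) - 190*(-52)) + 43862) = √((2704 + 8216 + 1140/7 + 9880) + 43862) = √(146740/7 + 43862) = √(453774/7) = √3176418/7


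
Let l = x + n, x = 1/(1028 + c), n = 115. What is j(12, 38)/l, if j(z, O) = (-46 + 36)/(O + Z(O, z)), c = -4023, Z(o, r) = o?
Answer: -14975/13088112 ≈ -0.0011442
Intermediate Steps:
x = -1/2995 (x = 1/(1028 - 4023) = 1/(-2995) = -1/2995 ≈ -0.00033389)
j(z, O) = -5/O (j(z, O) = (-46 + 36)/(O + O) = -10*1/(2*O) = -5/O)
l = 344424/2995 (l = -1/2995 + 115 = 344424/2995 ≈ 115.00)
j(12, 38)/l = (-5/38)/(344424/2995) = -5*1/38*(2995/344424) = -5/38*2995/344424 = -14975/13088112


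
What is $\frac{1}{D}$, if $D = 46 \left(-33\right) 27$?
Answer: $- \frac{1}{40986} \approx -2.4399 \cdot 10^{-5}$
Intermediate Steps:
$D = -40986$ ($D = \left(-1518\right) 27 = -40986$)
$\frac{1}{D} = \frac{1}{-40986} = - \frac{1}{40986}$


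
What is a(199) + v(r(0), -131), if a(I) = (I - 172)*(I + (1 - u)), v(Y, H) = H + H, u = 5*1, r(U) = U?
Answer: 5003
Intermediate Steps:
u = 5
v(Y, H) = 2*H
a(I) = (-172 + I)*(-4 + I) (a(I) = (I - 172)*(I + (1 - 1*5)) = (-172 + I)*(I + (1 - 5)) = (-172 + I)*(I - 4) = (-172 + I)*(-4 + I))
a(199) + v(r(0), -131) = (688 + 199² - 176*199) + 2*(-131) = (688 + 39601 - 35024) - 262 = 5265 - 262 = 5003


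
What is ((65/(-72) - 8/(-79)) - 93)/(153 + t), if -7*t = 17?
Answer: -3734801/5995152 ≈ -0.62297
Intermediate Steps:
t = -17/7 (t = -⅐*17 = -17/7 ≈ -2.4286)
((65/(-72) - 8/(-79)) - 93)/(153 + t) = ((65/(-72) - 8/(-79)) - 93)/(153 - 17/7) = ((65*(-1/72) - 8*(-1/79)) - 93)/(1054/7) = 7*((-65/72 + 8/79) - 93)/1054 = 7*(-4559/5688 - 93)/1054 = (7/1054)*(-533543/5688) = -3734801/5995152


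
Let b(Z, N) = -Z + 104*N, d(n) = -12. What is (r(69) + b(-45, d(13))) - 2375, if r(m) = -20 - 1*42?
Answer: -3640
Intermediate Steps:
r(m) = -62 (r(m) = -20 - 42 = -62)
(r(69) + b(-45, d(13))) - 2375 = (-62 + (-1*(-45) + 104*(-12))) - 2375 = (-62 + (45 - 1248)) - 2375 = (-62 - 1203) - 2375 = -1265 - 2375 = -3640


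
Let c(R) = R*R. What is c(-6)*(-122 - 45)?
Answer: -6012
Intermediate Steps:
c(R) = R²
c(-6)*(-122 - 45) = (-6)²*(-122 - 45) = 36*(-167) = -6012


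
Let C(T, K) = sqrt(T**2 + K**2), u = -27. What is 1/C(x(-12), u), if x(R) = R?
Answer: sqrt(97)/291 ≈ 0.033845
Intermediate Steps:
C(T, K) = sqrt(K**2 + T**2)
1/C(x(-12), u) = 1/(sqrt((-27)**2 + (-12)**2)) = 1/(sqrt(729 + 144)) = 1/(sqrt(873)) = 1/(3*sqrt(97)) = sqrt(97)/291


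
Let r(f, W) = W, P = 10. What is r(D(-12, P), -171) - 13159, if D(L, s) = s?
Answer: -13330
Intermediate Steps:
r(D(-12, P), -171) - 13159 = -171 - 13159 = -13330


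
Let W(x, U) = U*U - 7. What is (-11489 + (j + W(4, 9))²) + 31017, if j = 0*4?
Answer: 25004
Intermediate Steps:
W(x, U) = -7 + U² (W(x, U) = U² - 7 = -7 + U²)
j = 0
(-11489 + (j + W(4, 9))²) + 31017 = (-11489 + (0 + (-7 + 9²))²) + 31017 = (-11489 + (0 + (-7 + 81))²) + 31017 = (-11489 + (0 + 74)²) + 31017 = (-11489 + 74²) + 31017 = (-11489 + 5476) + 31017 = -6013 + 31017 = 25004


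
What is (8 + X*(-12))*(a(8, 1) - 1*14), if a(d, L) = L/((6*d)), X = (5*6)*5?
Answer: 75152/3 ≈ 25051.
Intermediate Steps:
X = 150 (X = 30*5 = 150)
a(d, L) = L/(6*d) (a(d, L) = L*(1/(6*d)) = L/(6*d))
(8 + X*(-12))*(a(8, 1) - 1*14) = (8 + 150*(-12))*((⅙)*1/8 - 1*14) = (8 - 1800)*((⅙)*1*(⅛) - 14) = -1792*(1/48 - 14) = -1792*(-671/48) = 75152/3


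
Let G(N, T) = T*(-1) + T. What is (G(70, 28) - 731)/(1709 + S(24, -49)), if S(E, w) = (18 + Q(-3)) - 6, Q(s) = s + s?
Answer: -731/1715 ≈ -0.42624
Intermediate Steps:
Q(s) = 2*s
G(N, T) = 0 (G(N, T) = -T + T = 0)
S(E, w) = 6 (S(E, w) = (18 + 2*(-3)) - 6 = (18 - 6) - 6 = 12 - 6 = 6)
(G(70, 28) - 731)/(1709 + S(24, -49)) = (0 - 731)/(1709 + 6) = -731/1715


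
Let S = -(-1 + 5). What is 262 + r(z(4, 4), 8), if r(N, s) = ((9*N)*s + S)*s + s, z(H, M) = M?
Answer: 2542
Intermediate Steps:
S = -4 (S = -1*4 = -4)
r(N, s) = s + s*(-4 + 9*N*s) (r(N, s) = ((9*N)*s - 4)*s + s = (9*N*s - 4)*s + s = (-4 + 9*N*s)*s + s = s*(-4 + 9*N*s) + s = s + s*(-4 + 9*N*s))
262 + r(z(4, 4), 8) = 262 + 3*8*(-1 + 3*4*8) = 262 + 3*8*(-1 + 96) = 262 + 3*8*95 = 262 + 2280 = 2542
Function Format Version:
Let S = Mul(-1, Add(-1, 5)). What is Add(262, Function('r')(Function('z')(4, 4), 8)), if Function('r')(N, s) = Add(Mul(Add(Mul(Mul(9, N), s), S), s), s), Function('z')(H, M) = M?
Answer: 2542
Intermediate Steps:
S = -4 (S = Mul(-1, 4) = -4)
Function('r')(N, s) = Add(s, Mul(s, Add(-4, Mul(9, N, s)))) (Function('r')(N, s) = Add(Mul(Add(Mul(Mul(9, N), s), -4), s), s) = Add(Mul(Add(Mul(9, N, s), -4), s), s) = Add(Mul(Add(-4, Mul(9, N, s)), s), s) = Add(Mul(s, Add(-4, Mul(9, N, s))), s) = Add(s, Mul(s, Add(-4, Mul(9, N, s)))))
Add(262, Function('r')(Function('z')(4, 4), 8)) = Add(262, Mul(3, 8, Add(-1, Mul(3, 4, 8)))) = Add(262, Mul(3, 8, Add(-1, 96))) = Add(262, Mul(3, 8, 95)) = Add(262, 2280) = 2542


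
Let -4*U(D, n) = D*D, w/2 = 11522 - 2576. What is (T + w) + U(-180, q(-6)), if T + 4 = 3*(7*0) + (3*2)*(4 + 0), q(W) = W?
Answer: 9812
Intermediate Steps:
w = 17892 (w = 2*(11522 - 2576) = 2*8946 = 17892)
U(D, n) = -D²/4 (U(D, n) = -D*D/4 = -D²/4)
T = 20 (T = -4 + (3*(7*0) + (3*2)*(4 + 0)) = -4 + (3*0 + 6*4) = -4 + (0 + 24) = -4 + 24 = 20)
(T + w) + U(-180, q(-6)) = (20 + 17892) - ¼*(-180)² = 17912 - ¼*32400 = 17912 - 8100 = 9812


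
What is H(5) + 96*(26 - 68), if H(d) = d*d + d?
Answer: -4002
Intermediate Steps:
H(d) = d + d² (H(d) = d² + d = d + d²)
H(5) + 96*(26 - 68) = 5*(1 + 5) + 96*(26 - 68) = 5*6 + 96*(-42) = 30 - 4032 = -4002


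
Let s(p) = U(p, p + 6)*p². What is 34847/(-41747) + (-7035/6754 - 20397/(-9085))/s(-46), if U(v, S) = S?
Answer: -180981605306917361/216813796680747200 ≈ -0.83473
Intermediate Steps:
s(p) = p²*(6 + p) (s(p) = (p + 6)*p² = (6 + p)*p² = p²*(6 + p))
34847/(-41747) + (-7035/6754 - 20397/(-9085))/s(-46) = 34847/(-41747) + (-7035/6754 - 20397/(-9085))/(((-46)²*(6 - 46))) = 34847*(-1/41747) + (-7035*1/6754 - 20397*(-1/9085))/((2116*(-40))) = -34847/41747 + (-7035/6754 + 20397/9085)/(-84640) = -34847/41747 + (73848363/61360090)*(-1/84640) = -34847/41747 - 73848363/5193518017600 = -180981605306917361/216813796680747200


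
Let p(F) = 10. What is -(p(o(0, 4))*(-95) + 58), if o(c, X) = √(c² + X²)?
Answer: 892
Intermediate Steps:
o(c, X) = √(X² + c²)
-(p(o(0, 4))*(-95) + 58) = -(10*(-95) + 58) = -(-950 + 58) = -1*(-892) = 892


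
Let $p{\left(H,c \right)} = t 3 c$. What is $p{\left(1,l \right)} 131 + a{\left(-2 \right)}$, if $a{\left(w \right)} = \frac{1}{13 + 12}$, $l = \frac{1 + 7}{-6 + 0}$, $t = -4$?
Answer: $\frac{52401}{25} \approx 2096.0$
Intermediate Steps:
$l = - \frac{4}{3}$ ($l = \frac{8}{-6} = 8 \left(- \frac{1}{6}\right) = - \frac{4}{3} \approx -1.3333$)
$p{\left(H,c \right)} = - 12 c$ ($p{\left(H,c \right)} = \left(-4\right) 3 c = - 12 c$)
$a{\left(w \right)} = \frac{1}{25}$
$p{\left(1,l \right)} 131 + a{\left(-2 \right)} = \left(-12\right) \left(- \frac{4}{3}\right) 131 + \frac{1}{25} = 16 \cdot 131 + \frac{1}{25} = 2096 + \frac{1}{25} = \frac{52401}{25}$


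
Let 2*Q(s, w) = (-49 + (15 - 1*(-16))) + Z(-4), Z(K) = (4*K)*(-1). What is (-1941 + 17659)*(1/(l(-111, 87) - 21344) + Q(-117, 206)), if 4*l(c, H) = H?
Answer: -46228806/2941 ≈ -15719.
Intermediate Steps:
Z(K) = -4*K
l(c, H) = H/4
Q(s, w) = -1 (Q(s, w) = ((-49 + (15 - 1*(-16))) - 4*(-4))/2 = ((-49 + (15 + 16)) + 16)/2 = ((-49 + 31) + 16)/2 = (-18 + 16)/2 = (½)*(-2) = -1)
(-1941 + 17659)*(1/(l(-111, 87) - 21344) + Q(-117, 206)) = (-1941 + 17659)*(1/((¼)*87 - 21344) - 1) = 15718*(1/(87/4 - 21344) - 1) = 15718*(1/(-85289/4) - 1) = 15718*(-4/85289 - 1) = 15718*(-85293/85289) = -46228806/2941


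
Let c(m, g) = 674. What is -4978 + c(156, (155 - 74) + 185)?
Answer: -4304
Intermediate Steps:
-4978 + c(156, (155 - 74) + 185) = -4978 + 674 = -4304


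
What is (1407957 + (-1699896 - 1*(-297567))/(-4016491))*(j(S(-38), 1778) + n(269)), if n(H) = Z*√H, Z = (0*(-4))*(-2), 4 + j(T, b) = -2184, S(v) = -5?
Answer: -12373245070420608/4016491 ≈ -3.0806e+9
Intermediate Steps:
j(T, b) = -2188 (j(T, b) = -4 - 2184 = -2188)
Z = 0 (Z = 0*(-2) = 0)
n(H) = 0 (n(H) = 0*√H = 0)
(1407957 + (-1699896 - 1*(-297567))/(-4016491))*(j(S(-38), 1778) + n(269)) = (1407957 + (-1699896 - 1*(-297567))/(-4016491))*(-2188 + 0) = (1407957 + (-1699896 + 297567)*(-1/4016491))*(-2188) = (1407957 - 1402329*(-1/4016491))*(-2188) = (1407957 + 1402329/4016491)*(-2188) = (5655048021216/4016491)*(-2188) = -12373245070420608/4016491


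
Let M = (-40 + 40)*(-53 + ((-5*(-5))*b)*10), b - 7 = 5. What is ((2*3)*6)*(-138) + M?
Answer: -4968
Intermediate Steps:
b = 12 (b = 7 + 5 = 12)
M = 0 (M = (-40 + 40)*(-53 + (-5*(-5)*12)*10) = 0*(-53 + (25*12)*10) = 0*(-53 + 300*10) = 0*(-53 + 3000) = 0*2947 = 0)
((2*3)*6)*(-138) + M = ((2*3)*6)*(-138) + 0 = (6*6)*(-138) + 0 = 36*(-138) + 0 = -4968 + 0 = -4968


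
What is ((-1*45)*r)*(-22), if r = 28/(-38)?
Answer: -13860/19 ≈ -729.47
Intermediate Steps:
r = -14/19 (r = 28*(-1/38) = -14/19 ≈ -0.73684)
((-1*45)*r)*(-22) = (-1*45*(-14/19))*(-22) = -45*(-14/19)*(-22) = (630/19)*(-22) = -13860/19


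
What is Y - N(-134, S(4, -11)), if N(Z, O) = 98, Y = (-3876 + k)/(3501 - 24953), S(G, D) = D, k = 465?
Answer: -2098885/21452 ≈ -97.841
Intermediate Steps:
Y = 3411/21452 (Y = (-3876 + 465)/(3501 - 24953) = -3411/(-21452) = -3411*(-1/21452) = 3411/21452 ≈ 0.15901)
Y - N(-134, S(4, -11)) = 3411/21452 - 1*98 = 3411/21452 - 98 = -2098885/21452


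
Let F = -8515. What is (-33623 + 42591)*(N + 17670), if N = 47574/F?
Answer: 1348899084768/8515 ≈ 1.5841e+8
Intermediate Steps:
N = -47574/8515 (N = 47574/(-8515) = 47574*(-1/8515) = -47574/8515 ≈ -5.5871)
(-33623 + 42591)*(N + 17670) = (-33623 + 42591)*(-47574/8515 + 17670) = 8968*(150412476/8515) = 1348899084768/8515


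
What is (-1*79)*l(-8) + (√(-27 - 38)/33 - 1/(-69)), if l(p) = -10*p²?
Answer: 3488641/69 + I*√65/33 ≈ 50560.0 + 0.24431*I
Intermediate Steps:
(-1*79)*l(-8) + (√(-27 - 38)/33 - 1/(-69)) = (-1*79)*(-10*(-8)²) + (√(-27 - 38)/33 - 1/(-69)) = -(-790)*64 + (√(-65)*(1/33) - 1*(-1/69)) = -79*(-640) + ((I*√65)*(1/33) + 1/69) = 50560 + (I*√65/33 + 1/69) = 50560 + (1/69 + I*√65/33) = 3488641/69 + I*√65/33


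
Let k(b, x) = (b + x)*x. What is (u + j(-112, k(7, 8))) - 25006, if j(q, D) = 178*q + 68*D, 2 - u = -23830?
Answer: -12950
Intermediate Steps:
k(b, x) = x*(b + x)
u = 23832 (u = 2 - 1*(-23830) = 2 + 23830 = 23832)
j(q, D) = 68*D + 178*q
(u + j(-112, k(7, 8))) - 25006 = (23832 + (68*(8*(7 + 8)) + 178*(-112))) - 25006 = (23832 + (68*(8*15) - 19936)) - 25006 = (23832 + (68*120 - 19936)) - 25006 = (23832 + (8160 - 19936)) - 25006 = (23832 - 11776) - 25006 = 12056 - 25006 = -12950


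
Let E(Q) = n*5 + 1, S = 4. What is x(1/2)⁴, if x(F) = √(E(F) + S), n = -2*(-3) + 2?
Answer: 2025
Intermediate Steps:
n = 8 (n = 6 + 2 = 8)
E(Q) = 41 (E(Q) = 8*5 + 1 = 40 + 1 = 41)
x(F) = 3*√5 (x(F) = √(41 + 4) = √45 = 3*√5)
x(1/2)⁴ = (3*√5)⁴ = 2025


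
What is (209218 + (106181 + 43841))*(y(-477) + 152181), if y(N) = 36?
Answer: 54682435080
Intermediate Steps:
(209218 + (106181 + 43841))*(y(-477) + 152181) = (209218 + (106181 + 43841))*(36 + 152181) = (209218 + 150022)*152217 = 359240*152217 = 54682435080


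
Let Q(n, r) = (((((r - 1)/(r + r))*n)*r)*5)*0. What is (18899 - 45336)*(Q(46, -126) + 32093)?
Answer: -848442641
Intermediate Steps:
Q(n, r) = 0 (Q(n, r) = (((((-1 + r)/((2*r)))*n)*r)*5)*0 = (((((-1 + r)*(1/(2*r)))*n)*r)*5)*0 = (((((-1 + r)/(2*r))*n)*r)*5)*0 = (((n*(-1 + r)/(2*r))*r)*5)*0 = ((n*(-1 + r)/2)*5)*0 = (5*n*(-1 + r)/2)*0 = 0)
(18899 - 45336)*(Q(46, -126) + 32093) = (18899 - 45336)*(0 + 32093) = -26437*32093 = -848442641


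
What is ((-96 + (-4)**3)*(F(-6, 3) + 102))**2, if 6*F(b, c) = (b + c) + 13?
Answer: 2476057600/9 ≈ 2.7512e+8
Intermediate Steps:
F(b, c) = 13/6 + b/6 + c/6 (F(b, c) = ((b + c) + 13)/6 = (13 + b + c)/6 = 13/6 + b/6 + c/6)
((-96 + (-4)**3)*(F(-6, 3) + 102))**2 = ((-96 + (-4)**3)*((13/6 + (1/6)*(-6) + (1/6)*3) + 102))**2 = ((-96 - 64)*((13/6 - 1 + 1/2) + 102))**2 = (-160*(5/3 + 102))**2 = (-160*311/3)**2 = (-49760/3)**2 = 2476057600/9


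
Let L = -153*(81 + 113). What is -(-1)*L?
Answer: -29682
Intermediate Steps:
L = -29682 (L = -153*194 = -29682)
-(-1)*L = -(-1)*(-29682) = -1*29682 = -29682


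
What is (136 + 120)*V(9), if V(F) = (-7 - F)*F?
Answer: -36864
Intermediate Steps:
V(F) = F*(-7 - F)
(136 + 120)*V(9) = (136 + 120)*(-1*9*(7 + 9)) = 256*(-1*9*16) = 256*(-144) = -36864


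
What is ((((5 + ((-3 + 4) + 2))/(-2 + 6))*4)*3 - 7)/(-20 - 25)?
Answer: -17/45 ≈ -0.37778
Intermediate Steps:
((((5 + ((-3 + 4) + 2))/(-2 + 6))*4)*3 - 7)/(-20 - 25) = ((((5 + (1 + 2))/4)*4)*3 - 7)/(-45) = -((((5 + 3)*(¼))*4)*3 - 7)/45 = -(((8*(¼))*4)*3 - 7)/45 = -((2*4)*3 - 7)/45 = -(8*3 - 7)/45 = -(24 - 7)/45 = -1/45*17 = -17/45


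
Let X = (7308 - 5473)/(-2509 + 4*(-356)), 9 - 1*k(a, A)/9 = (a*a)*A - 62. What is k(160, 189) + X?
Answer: -171262333448/3933 ≈ -4.3545e+7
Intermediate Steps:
k(a, A) = 639 - 9*A*a**2 (k(a, A) = 81 - 9*((a*a)*A - 62) = 81 - 9*(a**2*A - 62) = 81 - 9*(A*a**2 - 62) = 81 - 9*(-62 + A*a**2) = 81 + (558 - 9*A*a**2) = 639 - 9*A*a**2)
X = -1835/3933 (X = 1835/(-2509 - 1424) = 1835/(-3933) = 1835*(-1/3933) = -1835/3933 ≈ -0.46657)
k(160, 189) + X = (639 - 9*189*160**2) - 1835/3933 = (639 - 9*189*25600) - 1835/3933 = (639 - 43545600) - 1835/3933 = -43544961 - 1835/3933 = -171262333448/3933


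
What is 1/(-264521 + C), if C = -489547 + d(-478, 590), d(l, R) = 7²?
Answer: -1/754019 ≈ -1.3262e-6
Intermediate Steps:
d(l, R) = 49
C = -489498 (C = -489547 + 49 = -489498)
1/(-264521 + C) = 1/(-264521 - 489498) = 1/(-754019) = -1/754019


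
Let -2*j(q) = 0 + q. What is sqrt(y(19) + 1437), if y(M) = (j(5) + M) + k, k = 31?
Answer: sqrt(5938)/2 ≈ 38.529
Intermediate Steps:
j(q) = -q/2 (j(q) = -(0 + q)/2 = -q/2)
y(M) = 57/2 + M (y(M) = (-1/2*5 + M) + 31 = (-5/2 + M) + 31 = 57/2 + M)
sqrt(y(19) + 1437) = sqrt((57/2 + 19) + 1437) = sqrt(95/2 + 1437) = sqrt(2969/2) = sqrt(5938)/2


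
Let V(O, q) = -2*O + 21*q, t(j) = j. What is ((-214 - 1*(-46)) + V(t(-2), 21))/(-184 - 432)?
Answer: -277/616 ≈ -0.44968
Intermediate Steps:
((-214 - 1*(-46)) + V(t(-2), 21))/(-184 - 432) = ((-214 - 1*(-46)) + (-2*(-2) + 21*21))/(-184 - 432) = ((-214 + 46) + (4 + 441))/(-616) = (-168 + 445)*(-1/616) = 277*(-1/616) = -277/616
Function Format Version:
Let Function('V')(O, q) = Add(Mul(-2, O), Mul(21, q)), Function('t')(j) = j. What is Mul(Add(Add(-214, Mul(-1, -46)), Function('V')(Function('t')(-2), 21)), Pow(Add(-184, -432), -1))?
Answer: Rational(-277, 616) ≈ -0.44968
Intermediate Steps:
Mul(Add(Add(-214, Mul(-1, -46)), Function('V')(Function('t')(-2), 21)), Pow(Add(-184, -432), -1)) = Mul(Add(Add(-214, Mul(-1, -46)), Add(Mul(-2, -2), Mul(21, 21))), Pow(Add(-184, -432), -1)) = Mul(Add(Add(-214, 46), Add(4, 441)), Pow(-616, -1)) = Mul(Add(-168, 445), Rational(-1, 616)) = Mul(277, Rational(-1, 616)) = Rational(-277, 616)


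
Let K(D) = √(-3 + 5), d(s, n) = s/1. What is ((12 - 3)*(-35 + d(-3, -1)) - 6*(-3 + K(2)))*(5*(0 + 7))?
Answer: -11340 - 210*√2 ≈ -11637.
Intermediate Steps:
d(s, n) = s (d(s, n) = s*1 = s)
K(D) = √2
((12 - 3)*(-35 + d(-3, -1)) - 6*(-3 + K(2)))*(5*(0 + 7)) = ((12 - 3)*(-35 - 3) - 6*(-3 + √2))*(5*(0 + 7)) = (9*(-38) + (18 - 6*√2))*(5*7) = (-342 + (18 - 6*√2))*35 = (-324 - 6*√2)*35 = -11340 - 210*√2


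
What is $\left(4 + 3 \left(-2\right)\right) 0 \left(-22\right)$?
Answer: $0$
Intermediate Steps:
$\left(4 + 3 \left(-2\right)\right) 0 \left(-22\right) = \left(4 - 6\right) 0 \left(-22\right) = \left(-2\right) 0 \left(-22\right) = 0 \left(-22\right) = 0$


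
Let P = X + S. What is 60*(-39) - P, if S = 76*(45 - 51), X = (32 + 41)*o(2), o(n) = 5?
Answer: -2249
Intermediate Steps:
X = 365 (X = (32 + 41)*5 = 73*5 = 365)
S = -456 (S = 76*(-6) = -456)
P = -91 (P = 365 - 456 = -91)
60*(-39) - P = 60*(-39) - 1*(-91) = -2340 + 91 = -2249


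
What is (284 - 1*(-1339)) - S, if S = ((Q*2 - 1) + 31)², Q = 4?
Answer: 179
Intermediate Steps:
S = 1444 (S = ((4*2 - 1) + 31)² = ((8 - 1) + 31)² = (7 + 31)² = 38² = 1444)
(284 - 1*(-1339)) - S = (284 - 1*(-1339)) - 1*1444 = (284 + 1339) - 1444 = 1623 - 1444 = 179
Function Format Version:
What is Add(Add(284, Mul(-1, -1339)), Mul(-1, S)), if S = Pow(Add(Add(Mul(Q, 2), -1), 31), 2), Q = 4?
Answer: 179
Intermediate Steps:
S = 1444 (S = Pow(Add(Add(Mul(4, 2), -1), 31), 2) = Pow(Add(Add(8, -1), 31), 2) = Pow(Add(7, 31), 2) = Pow(38, 2) = 1444)
Add(Add(284, Mul(-1, -1339)), Mul(-1, S)) = Add(Add(284, Mul(-1, -1339)), Mul(-1, 1444)) = Add(Add(284, 1339), -1444) = Add(1623, -1444) = 179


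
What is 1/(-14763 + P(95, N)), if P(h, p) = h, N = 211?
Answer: -1/14668 ≈ -6.8176e-5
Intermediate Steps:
1/(-14763 + P(95, N)) = 1/(-14763 + 95) = 1/(-14668) = -1/14668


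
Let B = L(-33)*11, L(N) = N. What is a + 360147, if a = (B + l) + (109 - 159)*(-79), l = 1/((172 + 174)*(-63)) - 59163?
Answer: 6639038657/21798 ≈ 3.0457e+5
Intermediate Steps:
B = -363 (B = -33*11 = -363)
l = -1289635075/21798 (l = 1/(346*(-63)) - 59163 = 1/(-21798) - 59163 = -1/21798 - 59163 = -1289635075/21798 ≈ -59163.)
a = -1211445649/21798 (a = (-363 - 1289635075/21798) + (109 - 159)*(-79) = -1297547749/21798 - 50*(-79) = -1297547749/21798 + 3950 = -1211445649/21798 ≈ -55576.)
a + 360147 = -1211445649/21798 + 360147 = 6639038657/21798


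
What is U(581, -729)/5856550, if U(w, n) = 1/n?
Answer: -1/4269424950 ≈ -2.3422e-10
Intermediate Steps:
U(581, -729)/5856550 = 1/(-729*5856550) = -1/729*1/5856550 = -1/4269424950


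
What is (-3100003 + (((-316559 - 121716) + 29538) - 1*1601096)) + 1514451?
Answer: -3595385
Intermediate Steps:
(-3100003 + (((-316559 - 121716) + 29538) - 1*1601096)) + 1514451 = (-3100003 + ((-438275 + 29538) - 1601096)) + 1514451 = (-3100003 + (-408737 - 1601096)) + 1514451 = (-3100003 - 2009833) + 1514451 = -5109836 + 1514451 = -3595385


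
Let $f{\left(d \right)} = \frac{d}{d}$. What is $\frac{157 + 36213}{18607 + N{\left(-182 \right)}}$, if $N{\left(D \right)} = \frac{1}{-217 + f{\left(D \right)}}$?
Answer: $\frac{7855920}{4019111} \approx 1.9546$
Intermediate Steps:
$f{\left(d \right)} = 1$
$N{\left(D \right)} = - \frac{1}{216}$ ($N{\left(D \right)} = \frac{1}{-217 + 1} = \frac{1}{-216} = - \frac{1}{216}$)
$\frac{157 + 36213}{18607 + N{\left(-182 \right)}} = \frac{157 + 36213}{18607 - \frac{1}{216}} = \frac{36370}{\frac{4019111}{216}} = 36370 \cdot \frac{216}{4019111} = \frac{7855920}{4019111}$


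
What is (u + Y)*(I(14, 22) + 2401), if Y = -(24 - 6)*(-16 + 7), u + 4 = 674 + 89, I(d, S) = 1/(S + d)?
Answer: 26536159/12 ≈ 2.2113e+6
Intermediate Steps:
u = 759 (u = -4 + (674 + 89) = -4 + 763 = 759)
Y = 162 (Y = -18*(-9) = -1*(-162) = 162)
(u + Y)*(I(14, 22) + 2401) = (759 + 162)*(1/(22 + 14) + 2401) = 921*(1/36 + 2401) = 921*(86437/36) = 26536159/12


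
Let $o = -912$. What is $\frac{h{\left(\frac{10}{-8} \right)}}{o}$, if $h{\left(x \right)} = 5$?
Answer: $- \frac{5}{912} \approx -0.0054825$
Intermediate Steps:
$\frac{h{\left(\frac{10}{-8} \right)}}{o} = \frac{5}{-912} = 5 \left(- \frac{1}{912}\right) = - \frac{5}{912}$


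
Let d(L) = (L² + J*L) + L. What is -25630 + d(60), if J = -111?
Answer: -28630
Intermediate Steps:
d(L) = L² - 110*L (d(L) = (L² - 111*L) + L = L² - 110*L)
-25630 + d(60) = -25630 + 60*(-110 + 60) = -25630 + 60*(-50) = -25630 - 3000 = -28630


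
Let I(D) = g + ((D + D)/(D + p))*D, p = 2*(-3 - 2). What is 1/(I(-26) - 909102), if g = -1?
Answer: -9/8182265 ≈ -1.0999e-6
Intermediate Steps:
p = -10 (p = 2*(-5) = -10)
I(D) = -1 + 2*D²/(-10 + D) (I(D) = -1 + ((D + D)/(D - 10))*D = -1 + ((2*D)/(-10 + D))*D = -1 + (2*D/(-10 + D))*D = -1 + 2*D²/(-10 + D))
1/(I(-26) - 909102) = 1/((10 - 1*(-26) + 2*(-26)²)/(-10 - 26) - 909102) = 1/((10 + 26 + 2*676)/(-36) - 909102) = 1/(-(10 + 26 + 1352)/36 - 909102) = 1/(-1/36*1388 - 909102) = 1/(-347/9 - 909102) = 1/(-8182265/9) = -9/8182265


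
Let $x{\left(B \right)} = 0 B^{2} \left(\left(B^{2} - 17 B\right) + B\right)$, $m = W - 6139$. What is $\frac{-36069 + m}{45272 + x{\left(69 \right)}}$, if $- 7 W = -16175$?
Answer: $- \frac{279281}{316904} \approx -0.88128$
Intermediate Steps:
$W = \frac{16175}{7}$ ($W = \left(- \frac{1}{7}\right) \left(-16175\right) = \frac{16175}{7} \approx 2310.7$)
$m = - \frac{26798}{7}$ ($m = \frac{16175}{7} - 6139 = - \frac{26798}{7} \approx -3828.3$)
$x{\left(B \right)} = 0$ ($x{\left(B \right)} = 0 \left(B^{2} - 16 B\right) = 0$)
$\frac{-36069 + m}{45272 + x{\left(69 \right)}} = \frac{-36069 - \frac{26798}{7}}{45272 + 0} = - \frac{279281}{7 \cdot 45272} = \left(- \frac{279281}{7}\right) \frac{1}{45272} = - \frac{279281}{316904}$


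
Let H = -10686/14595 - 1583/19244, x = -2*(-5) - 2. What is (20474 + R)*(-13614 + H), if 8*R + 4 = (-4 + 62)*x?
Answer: -52340828663098569/187244120 ≈ -2.7953e+8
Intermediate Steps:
x = 8 (x = 10 - 2 = 8)
H = -76248423/93622060 (H = -10686*1/14595 - 1583*1/19244 = -3562/4865 - 1583/19244 = -76248423/93622060 ≈ -0.81443)
R = 115/2 (R = -½ + ((-4 + 62)*8)/8 = -½ + (58*8)/8 = -½ + (⅛)*464 = -½ + 58 = 115/2 ≈ 57.500)
(20474 + R)*(-13614 + H) = (20474 + 115/2)*(-13614 - 76248423/93622060) = (41063/2)*(-1274646973263/93622060) = -52340828663098569/187244120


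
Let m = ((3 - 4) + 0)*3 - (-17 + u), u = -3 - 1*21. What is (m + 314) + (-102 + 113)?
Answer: 363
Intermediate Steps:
u = -24 (u = -3 - 21 = -24)
m = 38 (m = ((3 - 4) + 0)*3 - (-17 - 24) = (-1 + 0)*3 - 1*(-41) = -1*3 + 41 = -3 + 41 = 38)
(m + 314) + (-102 + 113) = (38 + 314) + (-102 + 113) = 352 + 11 = 363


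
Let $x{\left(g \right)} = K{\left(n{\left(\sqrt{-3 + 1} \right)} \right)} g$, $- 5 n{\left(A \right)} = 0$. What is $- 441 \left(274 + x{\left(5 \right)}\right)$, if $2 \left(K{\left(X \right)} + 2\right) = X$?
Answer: $-116424$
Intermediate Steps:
$n{\left(A \right)} = 0$ ($n{\left(A \right)} = \left(- \frac{1}{5}\right) 0 = 0$)
$K{\left(X \right)} = -2 + \frac{X}{2}$
$x{\left(g \right)} = - 2 g$ ($x{\left(g \right)} = \left(-2 + \frac{1}{2} \cdot 0\right) g = \left(-2 + 0\right) g = - 2 g$)
$- 441 \left(274 + x{\left(5 \right)}\right) = - 441 \left(274 - 10\right) = \left(-441\right) 264 = -116424$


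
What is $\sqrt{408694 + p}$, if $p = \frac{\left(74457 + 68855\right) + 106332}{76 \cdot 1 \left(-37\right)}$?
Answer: $\frac{\sqrt{201936378113}}{703} \approx 639.22$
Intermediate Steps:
$p = - \frac{62411}{703}$ ($p = \frac{143312 + 106332}{76 \left(-37\right)} = \frac{249644}{-2812} = 249644 \left(- \frac{1}{2812}\right) = - \frac{62411}{703} \approx -88.778$)
$\sqrt{408694 + p} = \sqrt{408694 - \frac{62411}{703}} = \sqrt{\frac{287249471}{703}} = \frac{\sqrt{201936378113}}{703}$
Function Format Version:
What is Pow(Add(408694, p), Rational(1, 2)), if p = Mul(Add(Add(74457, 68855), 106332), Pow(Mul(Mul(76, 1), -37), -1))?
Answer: Mul(Rational(1, 703), Pow(201936378113, Rational(1, 2))) ≈ 639.22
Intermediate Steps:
p = Rational(-62411, 703) (p = Mul(Add(143312, 106332), Pow(Mul(76, -37), -1)) = Mul(249644, Pow(-2812, -1)) = Mul(249644, Rational(-1, 2812)) = Rational(-62411, 703) ≈ -88.778)
Pow(Add(408694, p), Rational(1, 2)) = Pow(Add(408694, Rational(-62411, 703)), Rational(1, 2)) = Pow(Rational(287249471, 703), Rational(1, 2)) = Mul(Rational(1, 703), Pow(201936378113, Rational(1, 2)))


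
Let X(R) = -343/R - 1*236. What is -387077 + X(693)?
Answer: -38344036/99 ≈ -3.8731e+5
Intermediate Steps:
X(R) = -236 - 343/R (X(R) = -343/R - 236 = -236 - 343/R)
-387077 + X(693) = -387077 + (-236 - 343/693) = -387077 + (-236 - 343*1/693) = -387077 + (-236 - 49/99) = -387077 - 23413/99 = -38344036/99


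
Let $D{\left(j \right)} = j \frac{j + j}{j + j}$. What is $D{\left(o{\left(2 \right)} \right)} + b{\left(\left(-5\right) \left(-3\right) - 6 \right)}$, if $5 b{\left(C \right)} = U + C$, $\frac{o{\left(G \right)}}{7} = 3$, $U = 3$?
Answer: $\frac{117}{5} \approx 23.4$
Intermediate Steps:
$o{\left(G \right)} = 21$ ($o{\left(G \right)} = 7 \cdot 3 = 21$)
$b{\left(C \right)} = \frac{3}{5} + \frac{C}{5}$ ($b{\left(C \right)} = \frac{3 + C}{5} = \frac{3}{5} + \frac{C}{5}$)
$D{\left(j \right)} = j$ ($D{\left(j \right)} = j \frac{2 j}{2 j} = j 2 j \frac{1}{2 j} = j 1 = j$)
$D{\left(o{\left(2 \right)} \right)} + b{\left(\left(-5\right) \left(-3\right) - 6 \right)} = 21 + \left(\frac{3}{5} + \frac{\left(-5\right) \left(-3\right) - 6}{5}\right) = 21 + \left(\frac{3}{5} + \frac{15 - 6}{5}\right) = 21 + \left(\frac{3}{5} + \frac{1}{5} \cdot 9\right) = 21 + \left(\frac{3}{5} + \frac{9}{5}\right) = 21 + \frac{12}{5} = \frac{117}{5}$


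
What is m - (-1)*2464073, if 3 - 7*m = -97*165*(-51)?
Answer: 16432259/7 ≈ 2.3475e+6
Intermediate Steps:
m = -816252/7 (m = 3/7 - (-97*165)*(-51)/7 = 3/7 - (-16005)*(-51)/7 = 3/7 - ⅐*816255 = 3/7 - 816255/7 = -816252/7 ≈ -1.1661e+5)
m - (-1)*2464073 = -816252/7 - (-1)*2464073 = -816252/7 - 1*(-2464073) = -816252/7 + 2464073 = 16432259/7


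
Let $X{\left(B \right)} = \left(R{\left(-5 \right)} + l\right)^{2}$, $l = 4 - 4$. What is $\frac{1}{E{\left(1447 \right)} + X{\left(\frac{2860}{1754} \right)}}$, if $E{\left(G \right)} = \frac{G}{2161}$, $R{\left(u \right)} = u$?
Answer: $\frac{2161}{55472} \approx 0.038957$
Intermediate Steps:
$l = 0$ ($l = 4 - 4 = 0$)
$E{\left(G \right)} = \frac{G}{2161}$ ($E{\left(G \right)} = G \frac{1}{2161} = \frac{G}{2161}$)
$X{\left(B \right)} = 25$ ($X{\left(B \right)} = \left(-5 + 0\right)^{2} = \left(-5\right)^{2} = 25$)
$\frac{1}{E{\left(1447 \right)} + X{\left(\frac{2860}{1754} \right)}} = \frac{1}{\frac{1}{2161} \cdot 1447 + 25} = \frac{1}{\frac{1447}{2161} + 25} = \frac{1}{\frac{55472}{2161}} = \frac{2161}{55472}$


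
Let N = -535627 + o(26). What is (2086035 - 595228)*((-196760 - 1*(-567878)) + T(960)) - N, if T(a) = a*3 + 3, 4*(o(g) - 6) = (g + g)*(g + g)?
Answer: 557563843752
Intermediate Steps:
o(g) = 6 + g² (o(g) = 6 + ((g + g)*(g + g))/4 = 6 + ((2*g)*(2*g))/4 = 6 + (4*g²)/4 = 6 + g²)
T(a) = 3 + 3*a (T(a) = 3*a + 3 = 3 + 3*a)
N = -534945 (N = -535627 + (6 + 26²) = -535627 + (6 + 676) = -535627 + 682 = -534945)
(2086035 - 595228)*((-196760 - 1*(-567878)) + T(960)) - N = (2086035 - 595228)*((-196760 - 1*(-567878)) + (3 + 3*960)) - 1*(-534945) = 1490807*((-196760 + 567878) + (3 + 2880)) + 534945 = 1490807*(371118 + 2883) + 534945 = 1490807*374001 + 534945 = 557563308807 + 534945 = 557563843752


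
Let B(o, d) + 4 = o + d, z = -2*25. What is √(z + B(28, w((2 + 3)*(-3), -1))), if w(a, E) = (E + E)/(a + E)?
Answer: 3*I*√46/4 ≈ 5.0867*I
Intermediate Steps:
z = -50
w(a, E) = 2*E/(E + a) (w(a, E) = (2*E)/(E + a) = 2*E/(E + a))
B(o, d) = -4 + d + o (B(o, d) = -4 + (o + d) = -4 + (d + o) = -4 + d + o)
√(z + B(28, w((2 + 3)*(-3), -1))) = √(-50 + (-4 + 2*(-1)/(-1 + (2 + 3)*(-3)) + 28)) = √(-50 + (-4 + 2*(-1)/(-1 + 5*(-3)) + 28)) = √(-50 + (-4 + 2*(-1)/(-1 - 15) + 28)) = √(-50 + (-4 + 2*(-1)/(-16) + 28)) = √(-50 + (-4 + 2*(-1)*(-1/16) + 28)) = √(-50 + (-4 + ⅛ + 28)) = √(-50 + 193/8) = √(-207/8) = 3*I*√46/4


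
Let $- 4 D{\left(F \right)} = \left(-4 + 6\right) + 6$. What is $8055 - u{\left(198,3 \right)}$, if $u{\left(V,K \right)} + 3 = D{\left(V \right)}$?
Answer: $8060$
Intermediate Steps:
$D{\left(F \right)} = -2$ ($D{\left(F \right)} = - \frac{\left(-4 + 6\right) + 6}{4} = - \frac{2 + 6}{4} = \left(- \frac{1}{4}\right) 8 = -2$)
$u{\left(V,K \right)} = -5$ ($u{\left(V,K \right)} = -3 - 2 = -5$)
$8055 - u{\left(198,3 \right)} = 8055 - -5 = 8055 + 5 = 8060$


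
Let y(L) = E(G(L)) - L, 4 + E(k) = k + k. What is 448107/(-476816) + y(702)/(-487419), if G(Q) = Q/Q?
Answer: -218080187369/232409177904 ≈ -0.93835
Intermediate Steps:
G(Q) = 1
E(k) = -4 + 2*k (E(k) = -4 + (k + k) = -4 + 2*k)
y(L) = -2 - L (y(L) = (-4 + 2*1) - L = (-4 + 2) - L = -2 - L)
448107/(-476816) + y(702)/(-487419) = 448107/(-476816) + (-2 - 1*702)/(-487419) = 448107*(-1/476816) + (-2 - 702)*(-1/487419) = -448107/476816 - 704*(-1/487419) = -448107/476816 + 704/487419 = -218080187369/232409177904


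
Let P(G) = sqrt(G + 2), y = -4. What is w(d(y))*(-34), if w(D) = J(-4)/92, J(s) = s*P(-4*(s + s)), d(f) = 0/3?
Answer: 34*sqrt(34)/23 ≈ 8.6197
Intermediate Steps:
d(f) = 0 (d(f) = 0*(1/3) = 0)
P(G) = sqrt(2 + G)
J(s) = s*sqrt(2 - 8*s) (J(s) = s*sqrt(2 - 4*(s + s)) = s*sqrt(2 - 8*s))
w(D) = -sqrt(34)/23 (w(D) = -4*sqrt(2 - 8*(-4))/92 = -4*sqrt(2 + 32)*(1/92) = -4*sqrt(34)*(1/92) = -sqrt(34)/23)
w(d(y))*(-34) = -sqrt(34)/23*(-34) = 34*sqrt(34)/23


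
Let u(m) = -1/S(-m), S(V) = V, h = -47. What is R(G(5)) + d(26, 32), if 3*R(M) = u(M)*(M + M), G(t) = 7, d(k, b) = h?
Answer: -139/3 ≈ -46.333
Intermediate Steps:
d(k, b) = -47
u(m) = 1/m (u(m) = -1/((-m)) = -(-1)/m = 1/m)
R(M) = ⅔ (R(M) = ((M + M)/M)/3 = ((2*M)/M)/3 = (⅓)*2 = ⅔)
R(G(5)) + d(26, 32) = ⅔ - 47 = -139/3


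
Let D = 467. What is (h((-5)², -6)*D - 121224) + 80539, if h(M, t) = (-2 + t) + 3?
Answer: -43020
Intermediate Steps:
h(M, t) = 1 + t
(h((-5)², -6)*D - 121224) + 80539 = ((1 - 6)*467 - 121224) + 80539 = (-5*467 - 121224) + 80539 = (-2335 - 121224) + 80539 = -123559 + 80539 = -43020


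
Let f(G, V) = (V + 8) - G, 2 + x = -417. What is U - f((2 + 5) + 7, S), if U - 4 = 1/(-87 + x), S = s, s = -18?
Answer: 14167/506 ≈ 27.998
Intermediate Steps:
x = -419 (x = -2 - 417 = -419)
S = -18
U = 2023/506 (U = 4 + 1/(-87 - 419) = 4 + 1/(-506) = 4 - 1/506 = 2023/506 ≈ 3.9980)
f(G, V) = 8 + V - G (f(G, V) = (8 + V) - G = 8 + V - G)
U - f((2 + 5) + 7, S) = 2023/506 - (8 - 18 - ((2 + 5) + 7)) = 2023/506 - (8 - 18 - (7 + 7)) = 2023/506 - (8 - 18 - 1*14) = 2023/506 - (8 - 18 - 14) = 2023/506 - 1*(-24) = 2023/506 + 24 = 14167/506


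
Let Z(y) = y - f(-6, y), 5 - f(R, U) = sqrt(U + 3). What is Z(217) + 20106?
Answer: 20318 + 2*sqrt(55) ≈ 20333.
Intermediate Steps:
f(R, U) = 5 - sqrt(3 + U) (f(R, U) = 5 - sqrt(U + 3) = 5 - sqrt(3 + U))
Z(y) = -5 + y + sqrt(3 + y) (Z(y) = y - (5 - sqrt(3 + y)) = y + (-5 + sqrt(3 + y)) = -5 + y + sqrt(3 + y))
Z(217) + 20106 = (-5 + 217 + sqrt(3 + 217)) + 20106 = (-5 + 217 + sqrt(220)) + 20106 = (-5 + 217 + 2*sqrt(55)) + 20106 = (212 + 2*sqrt(55)) + 20106 = 20318 + 2*sqrt(55)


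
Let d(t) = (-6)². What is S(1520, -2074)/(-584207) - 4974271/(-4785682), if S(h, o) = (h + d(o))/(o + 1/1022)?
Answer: 6159652019641388043/5926114475060163098 ≈ 1.0394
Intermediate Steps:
d(t) = 36
S(h, o) = (36 + h)/(1/1022 + o) (S(h, o) = (h + 36)/(o + 1/1022) = (36 + h)/(o + 1/1022) = (36 + h)/(1/1022 + o))
S(1520, -2074)/(-584207) - 4974271/(-4785682) = (1022*(36 + 1520)/(1 + 1022*(-2074)))/(-584207) - 4974271/(-4785682) = (1022*1556/(1 - 2119628))*(-1/584207) - 4974271*(-1/4785682) = (1022*1556/(-2119627))*(-1/584207) + 4974271/4785682 = (1022*(-1/2119627)*1556)*(-1/584207) + 4974271/4785682 = -1590232/2119627*(-1/584207) + 4974271/4785682 = 1590232/1238300930789 + 4974271/4785682 = 6159652019641388043/5926114475060163098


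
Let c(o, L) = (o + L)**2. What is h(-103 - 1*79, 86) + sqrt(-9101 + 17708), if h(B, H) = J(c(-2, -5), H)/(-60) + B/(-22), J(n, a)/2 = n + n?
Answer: 826/165 + sqrt(8607) ≈ 97.780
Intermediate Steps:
c(o, L) = (L + o)**2
J(n, a) = 4*n (J(n, a) = 2*(n + n) = 2*(2*n) = 4*n)
h(B, H) = -49/15 - B/22 (h(B, H) = (4*(-5 - 2)**2)/(-60) + B/(-22) = (4*(-7)**2)*(-1/60) + B*(-1/22) = (4*49)*(-1/60) - B/22 = 196*(-1/60) - B/22 = -49/15 - B/22)
h(-103 - 1*79, 86) + sqrt(-9101 + 17708) = (-49/15 - (-103 - 1*79)/22) + sqrt(-9101 + 17708) = (-49/15 - (-103 - 79)/22) + sqrt(8607) = (-49/15 - 1/22*(-182)) + sqrt(8607) = (-49/15 + 91/11) + sqrt(8607) = 826/165 + sqrt(8607)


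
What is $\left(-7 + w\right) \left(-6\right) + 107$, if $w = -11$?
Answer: $215$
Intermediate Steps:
$\left(-7 + w\right) \left(-6\right) + 107 = \left(-7 - 11\right) \left(-6\right) + 107 = \left(-18\right) \left(-6\right) + 107 = 108 + 107 = 215$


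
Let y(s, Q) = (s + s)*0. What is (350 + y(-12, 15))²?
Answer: 122500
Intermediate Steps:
y(s, Q) = 0 (y(s, Q) = (2*s)*0 = 0)
(350 + y(-12, 15))² = (350 + 0)² = 350² = 122500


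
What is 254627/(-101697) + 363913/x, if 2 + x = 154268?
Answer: -757142807/5229463134 ≈ -0.14478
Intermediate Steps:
x = 154266 (x = -2 + 154268 = 154266)
254627/(-101697) + 363913/x = 254627/(-101697) + 363913/154266 = 254627*(-1/101697) + 363913*(1/154266) = -254627/101697 + 363913/154266 = -757142807/5229463134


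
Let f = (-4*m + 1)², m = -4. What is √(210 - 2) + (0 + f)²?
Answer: 83521 + 4*√13 ≈ 83535.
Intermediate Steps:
f = 289 (f = (-4*(-4) + 1)² = (16 + 1)² = 17² = 289)
√(210 - 2) + (0 + f)² = √(210 - 2) + (0 + 289)² = √208 + 289² = 4*√13 + 83521 = 83521 + 4*√13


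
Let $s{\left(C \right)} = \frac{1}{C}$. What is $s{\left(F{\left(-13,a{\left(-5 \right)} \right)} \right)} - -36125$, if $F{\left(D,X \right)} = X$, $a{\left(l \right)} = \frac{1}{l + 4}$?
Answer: $36124$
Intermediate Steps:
$a{\left(l \right)} = \frac{1}{4 + l}$
$s{\left(F{\left(-13,a{\left(-5 \right)} \right)} \right)} - -36125 = \frac{1}{\frac{1}{4 - 5}} - -36125 = \frac{1}{\frac{1}{-1}} + 36125 = \frac{1}{-1} + 36125 = -1 + 36125 = 36124$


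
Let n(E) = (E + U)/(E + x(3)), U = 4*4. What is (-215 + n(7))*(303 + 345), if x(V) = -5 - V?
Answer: -154224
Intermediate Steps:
U = 16
n(E) = (16 + E)/(-8 + E) (n(E) = (E + 16)/(E + (-5 - 1*3)) = (16 + E)/(E + (-5 - 3)) = (16 + E)/(E - 8) = (16 + E)/(-8 + E))
(-215 + n(7))*(303 + 345) = (-215 + (16 + 7)/(-8 + 7))*(303 + 345) = (-215 + 23/(-1))*648 = (-215 - 1*23)*648 = (-215 - 23)*648 = -238*648 = -154224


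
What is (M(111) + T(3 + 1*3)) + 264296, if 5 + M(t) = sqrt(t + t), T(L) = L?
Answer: 264297 + sqrt(222) ≈ 2.6431e+5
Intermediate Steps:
M(t) = -5 + sqrt(2)*sqrt(t) (M(t) = -5 + sqrt(t + t) = -5 + sqrt(2*t) = -5 + sqrt(2)*sqrt(t))
(M(111) + T(3 + 1*3)) + 264296 = ((-5 + sqrt(2)*sqrt(111)) + (3 + 1*3)) + 264296 = ((-5 + sqrt(222)) + (3 + 3)) + 264296 = ((-5 + sqrt(222)) + 6) + 264296 = (1 + sqrt(222)) + 264296 = 264297 + sqrt(222)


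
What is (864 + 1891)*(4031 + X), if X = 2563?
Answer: 18166470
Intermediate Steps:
(864 + 1891)*(4031 + X) = (864 + 1891)*(4031 + 2563) = 2755*6594 = 18166470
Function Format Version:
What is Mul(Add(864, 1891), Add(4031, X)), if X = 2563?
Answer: 18166470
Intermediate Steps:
Mul(Add(864, 1891), Add(4031, X)) = Mul(Add(864, 1891), Add(4031, 2563)) = Mul(2755, 6594) = 18166470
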